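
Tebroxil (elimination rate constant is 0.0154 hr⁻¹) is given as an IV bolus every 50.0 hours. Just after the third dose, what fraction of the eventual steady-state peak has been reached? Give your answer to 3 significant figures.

f_n = 1 − e^(−nkτ) = 1 − e^(−3 × 0.01540 × 50.0) = 1 − e^(−2.310) = 1 − 0.09926 ≈ 0.901

0.901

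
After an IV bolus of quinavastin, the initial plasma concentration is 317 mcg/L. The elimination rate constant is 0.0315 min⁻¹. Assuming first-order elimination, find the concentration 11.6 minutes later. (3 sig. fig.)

220 mcg/L

C(t) = C₀ e^(−kt) = 317 × e^(−0.03150 × 11.6) = 317 × e^(−0.3654) = 317 × 0.6939 ≈ 220 mcg/L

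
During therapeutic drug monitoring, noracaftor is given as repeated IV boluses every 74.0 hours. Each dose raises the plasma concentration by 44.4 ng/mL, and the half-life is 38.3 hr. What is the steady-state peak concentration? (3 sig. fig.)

60.2 ng/mL

k = ln 2 / 38.3 = 0.01810 hr⁻¹
Fraction remaining after one interval: e^(−kτ) = e^(−0.01810 × 74.0) = 0.2620
R = 1 / (1 − 0.2620) = 1.355
Css,max = 44.4 × 1.355 ≈ 60.2 ng/mL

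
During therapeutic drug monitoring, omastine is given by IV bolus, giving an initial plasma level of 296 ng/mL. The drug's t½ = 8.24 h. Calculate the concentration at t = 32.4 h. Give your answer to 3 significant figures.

19.4 ng/mL

k = ln 2 / 8.24 = 0.08412 h⁻¹
32.4 h is 3.932 half-lives, so C = 296 × (1/2)^3.932 = 296 × 0.06551 ≈ 19.4 ng/mL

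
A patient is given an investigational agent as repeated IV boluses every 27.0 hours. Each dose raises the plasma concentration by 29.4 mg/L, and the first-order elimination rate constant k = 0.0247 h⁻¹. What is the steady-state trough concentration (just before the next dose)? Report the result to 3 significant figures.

31.0 mg/L

Fraction remaining after one interval: e^(−kτ) = e^(−0.02470 × 27.0) = 0.5133
R = 1 / (1 − 0.5133) = 2.055
Css,max = 29.4 × 2.055 = 60.41 mg/L
Css,min = Css,max × e^(−kτ) = 60.41 × 0.5133 ≈ 31.0 mg/L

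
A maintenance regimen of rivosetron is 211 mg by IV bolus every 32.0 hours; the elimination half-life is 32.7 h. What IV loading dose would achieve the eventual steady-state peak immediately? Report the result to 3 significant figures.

428 mg

k = ln 2 / 32.7 = 0.02120 h⁻¹
Accumulation ratio R = 1 / (1 − e^(−kτ)) = 1 / (1 − e^(−0.02120×32.0)) = 1 / (1 − 0.5075) = 2.030
Loading dose = maintenance dose × R = 211 × 2.030 ≈ 428 mg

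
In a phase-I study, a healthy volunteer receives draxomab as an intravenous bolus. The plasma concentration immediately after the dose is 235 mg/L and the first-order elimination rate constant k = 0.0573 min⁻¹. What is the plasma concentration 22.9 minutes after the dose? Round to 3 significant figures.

C(t) = C₀ e^(−kt) = 235 × e^(−0.05730 × 22.9) = 235 × e^(−1.312) = 235 × 0.2692 ≈ 63.3 mg/L

63.3 mg/L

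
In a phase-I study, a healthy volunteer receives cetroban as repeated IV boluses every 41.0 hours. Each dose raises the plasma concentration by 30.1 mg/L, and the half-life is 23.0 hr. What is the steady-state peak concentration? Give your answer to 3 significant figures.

42.4 mg/L

k = ln 2 / 23.0 = 0.03014 hr⁻¹
Fraction remaining after one interval: e^(−kτ) = e^(−0.03014 × 41.0) = 0.2907
R = 1 / (1 − 0.2907) = 1.410
Css,max = 30.1 × 1.410 ≈ 42.4 mg/L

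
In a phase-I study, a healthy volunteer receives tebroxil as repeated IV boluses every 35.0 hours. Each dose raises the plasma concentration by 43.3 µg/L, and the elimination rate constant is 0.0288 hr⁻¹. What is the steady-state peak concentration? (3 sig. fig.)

68.2 µg/L

Fraction remaining after one interval: e^(−kτ) = e^(−0.02880 × 35.0) = 0.3649
R = 1 / (1 − 0.3649) = 1.575
Css,max = 43.3 × 1.575 ≈ 68.2 µg/L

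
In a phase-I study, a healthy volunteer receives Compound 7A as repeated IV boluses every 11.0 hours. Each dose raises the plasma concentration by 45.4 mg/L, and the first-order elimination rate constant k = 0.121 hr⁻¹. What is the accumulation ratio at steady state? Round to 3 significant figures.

Fraction remaining after one interval: e^(−kτ) = e^(−0.1210 × 11.0) = 0.2642
R = 1 / (1 − 0.2642) = 1 / 0.7358 ≈ 1.36

1.36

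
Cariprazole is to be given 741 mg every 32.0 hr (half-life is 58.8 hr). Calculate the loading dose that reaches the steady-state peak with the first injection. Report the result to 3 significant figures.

2360 mg

k = ln 2 / 58.8 = 0.01179 hr⁻¹
Accumulation ratio R = 1 / (1 − e^(−kτ)) = 1 / (1 − e^(−0.01179×32.0)) = 1 / (1 − 0.6858) = 3.182
Loading dose = maintenance dose × R = 741 × 3.182 ≈ 2360 mg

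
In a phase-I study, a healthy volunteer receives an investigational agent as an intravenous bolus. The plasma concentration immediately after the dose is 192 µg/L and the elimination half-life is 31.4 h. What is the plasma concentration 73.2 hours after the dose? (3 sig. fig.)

k = ln 2 / 31.4 = 0.02207 h⁻¹
C(t) = C₀ e^(−kt) = 192 × e^(−0.02207 × 73.2) = 192 × e^(−1.616) = 192 × 0.1987 ≈ 38.2 µg/L

38.2 µg/L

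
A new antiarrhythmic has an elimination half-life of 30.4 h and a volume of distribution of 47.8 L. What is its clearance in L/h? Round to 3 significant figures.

1.09 L/h

k = ln 2 / t½ = ln 2 / 30.4 = 0.02280 h⁻¹
CL = k · V = 0.02280 × 47.8 ≈ 1.09 L/h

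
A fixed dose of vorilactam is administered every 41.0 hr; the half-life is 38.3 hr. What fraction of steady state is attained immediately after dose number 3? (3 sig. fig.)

0.892

k = ln 2 / 38.3 = 0.01810 hr⁻¹
f_n = 1 − e^(−nkτ) = 1 − e^(−3 × 0.01810 × 41.0) = 1 − e^(−2.226) = 1 − 0.1080 ≈ 0.892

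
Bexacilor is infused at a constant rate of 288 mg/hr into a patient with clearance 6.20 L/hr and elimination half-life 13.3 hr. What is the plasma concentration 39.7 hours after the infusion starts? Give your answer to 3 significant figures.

40.6 mg/L

Css = rate / CL = 288 / 6.20 = 46.45 mg/L
k = ln 2 / 13.3 = 0.05212 hr⁻¹
C(t) = Css (1 − e^(−kt)) = 46.45 × (1 − e^(−2.069)) = 46.45 × 0.8737 ≈ 40.6 mg/L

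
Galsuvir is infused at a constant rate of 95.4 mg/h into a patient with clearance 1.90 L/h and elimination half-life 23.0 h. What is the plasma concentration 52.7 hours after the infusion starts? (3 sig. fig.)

40.0 mg/L

Css = rate / CL = 95.4 / 1.90 = 50.21 mg/L
k = ln 2 / 23.0 = 0.03014 h⁻¹
C(t) = Css (1 − e^(−kt)) = 50.21 × (1 − e^(−1.588)) = 50.21 × 0.7957 ≈ 40.0 mg/L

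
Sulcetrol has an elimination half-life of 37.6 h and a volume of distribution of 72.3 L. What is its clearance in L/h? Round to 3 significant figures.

1.33 L/h

k = ln 2 / t½ = ln 2 / 37.6 = 0.01843 h⁻¹
CL = k · V = 0.01843 × 72.3 ≈ 1.33 L/h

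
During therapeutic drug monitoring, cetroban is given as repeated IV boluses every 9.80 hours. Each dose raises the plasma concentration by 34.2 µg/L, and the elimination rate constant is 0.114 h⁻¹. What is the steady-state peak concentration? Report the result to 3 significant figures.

50.8 µg/L

Fraction remaining after one interval: e^(−kτ) = e^(−0.1140 × 9.80) = 0.3272
R = 1 / (1 − 0.3272) = 1.486
Css,max = 34.2 × 1.486 ≈ 50.8 µg/L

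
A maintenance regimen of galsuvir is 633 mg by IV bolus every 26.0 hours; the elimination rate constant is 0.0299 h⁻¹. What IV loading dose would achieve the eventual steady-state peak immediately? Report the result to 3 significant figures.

1170 mg

Accumulation ratio R = 1 / (1 − e^(−kτ)) = 1 / (1 − e^(−0.02990×26.0)) = 1 / (1 − 0.4596) = 1.850
Loading dose = maintenance dose × R = 633 × 1.850 ≈ 1170 mg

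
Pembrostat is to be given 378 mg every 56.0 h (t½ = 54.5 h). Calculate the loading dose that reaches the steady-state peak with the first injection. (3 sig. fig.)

k = ln 2 / 54.5 = 0.01272 h⁻¹
Accumulation ratio R = 1 / (1 − e^(−kτ)) = 1 / (1 − e^(−0.01272×56.0)) = 1 / (1 − 0.4906) = 1.963
Loading dose = maintenance dose × R = 378 × 1.963 ≈ 742 mg

742 mg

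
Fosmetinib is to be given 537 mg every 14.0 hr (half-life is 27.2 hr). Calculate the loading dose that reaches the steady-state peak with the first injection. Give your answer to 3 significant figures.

k = ln 2 / 27.2 = 0.02548 hr⁻¹
Accumulation ratio R = 1 / (1 − e^(−kτ)) = 1 / (1 − e^(−0.02548×14.0)) = 1 / (1 − 0.6999) = 3.333
Loading dose = maintenance dose × R = 537 × 3.333 ≈ 1790 mg

1790 mg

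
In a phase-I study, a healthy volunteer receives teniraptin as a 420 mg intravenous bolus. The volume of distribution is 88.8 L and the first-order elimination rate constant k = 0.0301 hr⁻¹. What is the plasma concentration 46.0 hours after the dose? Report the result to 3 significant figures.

1.18 mg/L

C₀ = dose / V = 420 / 88.8 = 4.730 mg/L
C(t) = C₀ e^(−kt) = 4.730 × e^(−0.03010 × 46.0) = 4.730 × e^(−1.385) = 4.730 × 0.2504 ≈ 1.18 mg/L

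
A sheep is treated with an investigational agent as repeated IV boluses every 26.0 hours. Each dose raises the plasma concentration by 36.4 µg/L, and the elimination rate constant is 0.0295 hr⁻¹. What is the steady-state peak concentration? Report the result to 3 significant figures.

Fraction remaining after one interval: e^(−kτ) = e^(−0.02950 × 26.0) = 0.4644
R = 1 / (1 − 0.4644) = 1.867
Css,max = 36.4 × 1.867 ≈ 68.0 µg/L

68.0 µg/L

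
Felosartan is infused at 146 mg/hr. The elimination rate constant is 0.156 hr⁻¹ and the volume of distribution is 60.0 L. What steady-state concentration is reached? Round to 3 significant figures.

CL = k · V = 0.156 × 60.0 = 9.360 L/hr
Css = rate / CL = 146 / 9.360 ≈ 15.6 µg/mL

15.6 µg/mL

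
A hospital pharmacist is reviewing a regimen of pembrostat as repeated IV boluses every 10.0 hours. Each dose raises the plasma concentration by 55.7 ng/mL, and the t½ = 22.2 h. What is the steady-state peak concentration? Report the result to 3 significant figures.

208 ng/mL

k = ln 2 / 22.2 = 0.03122 h⁻¹
Fraction remaining after one interval: e^(−kτ) = e^(−0.03122 × 10.0) = 0.7318
R = 1 / (1 − 0.7318) = 3.729
Css,max = 55.7 × 3.729 ≈ 208 ng/mL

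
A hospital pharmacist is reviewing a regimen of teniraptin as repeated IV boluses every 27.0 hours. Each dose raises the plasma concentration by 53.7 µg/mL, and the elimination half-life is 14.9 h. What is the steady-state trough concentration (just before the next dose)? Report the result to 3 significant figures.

21.4 µg/mL

k = ln 2 / 14.9 = 0.04652 h⁻¹
Fraction remaining after one interval: e^(−kτ) = e^(−0.04652 × 27.0) = 0.2848
R = 1 / (1 − 0.2848) = 1.398
Css,max = 53.7 × 1.398 = 75.08 µg/mL
Css,min = Css,max × e^(−kτ) = 75.08 × 0.2848 ≈ 21.4 µg/mL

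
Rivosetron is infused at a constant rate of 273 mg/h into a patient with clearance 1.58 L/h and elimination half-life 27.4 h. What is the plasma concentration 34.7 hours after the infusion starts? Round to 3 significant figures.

101 mg/L

Css = rate / CL = 273 / 1.58 = 172.8 mg/L
k = ln 2 / 27.4 = 0.02530 h⁻¹
C(t) = Css (1 − e^(−kt)) = 172.8 × (1 − e^(−0.8778)) = 172.8 × 0.5843 ≈ 101 mg/L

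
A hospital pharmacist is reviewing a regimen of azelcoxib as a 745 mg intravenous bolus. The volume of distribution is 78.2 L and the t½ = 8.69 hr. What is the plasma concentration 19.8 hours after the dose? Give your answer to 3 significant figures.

1.96 µg/mL

C₀ = dose / V = 745 / 78.2 = 9.527 µg/mL
k = ln 2 / 8.69 = 0.07976 hr⁻¹
C(t) = C₀ e^(−kt) = 9.527 × e^(−0.07976 × 19.8) = 9.527 × e^(−1.579) = 9.527 × 0.2061 ≈ 1.96 µg/mL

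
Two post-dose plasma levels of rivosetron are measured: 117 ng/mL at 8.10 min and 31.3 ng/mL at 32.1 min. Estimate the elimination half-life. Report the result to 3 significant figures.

k = ln(C₁/C₂) / (t₂ − t₁) = ln(117/31.3) / (32.1 − 8.10)
  = 1.319 / 24.00 = 0.05494 min⁻¹
t½ = ln 2 / k = ln 2 / 0.05494 ≈ 12.6 minutes

12.6 minutes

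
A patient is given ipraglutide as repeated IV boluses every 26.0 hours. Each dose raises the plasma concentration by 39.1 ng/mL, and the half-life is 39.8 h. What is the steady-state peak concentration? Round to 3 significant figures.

107 ng/mL

k = ln 2 / 39.8 = 0.01742 h⁻¹
Fraction remaining after one interval: e^(−kτ) = e^(−0.01742 × 26.0) = 0.6358
R = 1 / (1 − 0.6358) = 2.746
Css,max = 39.1 × 2.746 ≈ 107 ng/mL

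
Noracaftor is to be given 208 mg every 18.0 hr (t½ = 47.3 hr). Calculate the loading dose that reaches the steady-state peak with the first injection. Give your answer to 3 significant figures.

897 mg

k = ln 2 / 47.3 = 0.01465 hr⁻¹
Accumulation ratio R = 1 / (1 − e^(−kτ)) = 1 / (1 − e^(−0.01465×18.0)) = 1 / (1 − 0.7681) = 4.313
Loading dose = maintenance dose × R = 208 × 4.313 ≈ 897 mg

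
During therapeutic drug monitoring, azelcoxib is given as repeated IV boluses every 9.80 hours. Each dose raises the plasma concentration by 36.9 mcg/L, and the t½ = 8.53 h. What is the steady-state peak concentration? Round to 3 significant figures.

67.2 mcg/L

k = ln 2 / 8.53 = 0.08126 h⁻¹
Fraction remaining after one interval: e^(−kτ) = e^(−0.08126 × 9.80) = 0.4510
R = 1 / (1 − 0.4510) = 1.821
Css,max = 36.9 × 1.821 ≈ 67.2 mcg/L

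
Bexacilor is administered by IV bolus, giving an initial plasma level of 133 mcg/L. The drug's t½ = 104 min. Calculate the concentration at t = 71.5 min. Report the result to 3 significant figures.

82.6 mcg/L

k = ln 2 / 104 = 0.006665 min⁻¹
71.5 min is 0.6875 half-lives, so C = 133 × (1/2)^0.6875 = 133 × 0.6209 ≈ 82.6 mcg/L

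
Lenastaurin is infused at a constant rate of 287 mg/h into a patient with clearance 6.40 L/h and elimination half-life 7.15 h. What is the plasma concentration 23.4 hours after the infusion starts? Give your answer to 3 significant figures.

40.2 µg/mL

Css = rate / CL = 287 / 6.40 = 44.84 µg/mL
k = ln 2 / 7.15 = 0.09694 h⁻¹
C(t) = Css (1 − e^(−kt)) = 44.84 × (1 − e^(−2.268)) = 44.84 × 0.8965 ≈ 40.2 µg/mL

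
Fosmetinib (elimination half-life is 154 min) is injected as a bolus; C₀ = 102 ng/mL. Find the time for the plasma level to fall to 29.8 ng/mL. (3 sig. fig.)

273 minutes

k = ln 2 / 154 = 0.004501 min⁻¹
C(t) = C₀ e^(−kt)  ⇒  t = ln(C₀/C) / k
t = ln(102/29.8) / 0.004501 = 1.230 / 0.004501 ≈ 273 minutes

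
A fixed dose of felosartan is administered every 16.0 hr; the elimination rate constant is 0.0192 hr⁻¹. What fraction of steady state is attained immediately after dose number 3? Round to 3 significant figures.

0.602

f_n = 1 − e^(−nkτ) = 1 − e^(−3 × 0.01920 × 16.0) = 1 − e^(−0.9216) = 1 − 0.3979 ≈ 0.602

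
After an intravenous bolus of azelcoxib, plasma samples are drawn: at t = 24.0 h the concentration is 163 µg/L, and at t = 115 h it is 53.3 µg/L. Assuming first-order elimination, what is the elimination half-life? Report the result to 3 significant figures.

k = ln(C₁/C₂) / (t₂ − t₁) = ln(163/53.3) / (115 − 24.0)
  = 1.118 / 91.00 = 0.01228 h⁻¹
t½ = ln 2 / k = ln 2 / 0.01228 ≈ 56.4 hours

56.4 hours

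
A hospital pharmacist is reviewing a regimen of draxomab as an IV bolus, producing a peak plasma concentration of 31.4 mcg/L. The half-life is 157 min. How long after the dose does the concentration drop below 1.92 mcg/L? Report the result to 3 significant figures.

k = ln 2 / 157 = 0.004415 min⁻¹
C(t) = C₀ e^(−kt)  ⇒  t = ln(C₀/C) / k
t = ln(31.4/1.92) / 0.004415 = 2.794 / 0.004415 ≈ 633 minutes

633 minutes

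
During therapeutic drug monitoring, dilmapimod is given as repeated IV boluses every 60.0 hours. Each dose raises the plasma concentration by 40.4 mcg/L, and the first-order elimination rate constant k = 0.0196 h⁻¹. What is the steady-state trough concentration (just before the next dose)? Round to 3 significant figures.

18.0 mcg/L

Fraction remaining after one interval: e^(−kτ) = e^(−0.01960 × 60.0) = 0.3085
R = 1 / (1 − 0.3085) = 1.446
Css,max = 40.4 × 1.446 = 58.42 mcg/L
Css,min = Css,max × e^(−kτ) = 58.42 × 0.3085 ≈ 18.0 mcg/L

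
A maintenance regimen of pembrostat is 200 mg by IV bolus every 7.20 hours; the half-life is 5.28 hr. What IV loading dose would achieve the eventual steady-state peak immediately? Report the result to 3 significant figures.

327 mg

k = ln 2 / 5.28 = 0.1313 hr⁻¹
Accumulation ratio R = 1 / (1 − e^(−kτ)) = 1 / (1 − e^(−0.1313×7.20)) = 1 / (1 − 0.3886) = 1.636
Loading dose = maintenance dose × R = 200 × 1.636 ≈ 327 mg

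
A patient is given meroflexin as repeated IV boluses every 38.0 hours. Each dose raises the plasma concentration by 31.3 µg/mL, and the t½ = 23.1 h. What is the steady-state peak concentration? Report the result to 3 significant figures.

k = ln 2 / 23.1 = 0.03001 h⁻¹
Fraction remaining after one interval: e^(−kτ) = e^(−0.03001 × 38.0) = 0.3197
R = 1 / (1 − 0.3197) = 1.470
Css,max = 31.3 × 1.470 ≈ 46.0 µg/mL

46.0 µg/mL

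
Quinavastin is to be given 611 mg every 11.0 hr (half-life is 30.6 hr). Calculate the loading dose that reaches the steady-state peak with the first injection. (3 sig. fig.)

2770 mg

k = ln 2 / 30.6 = 0.02265 hr⁻¹
Accumulation ratio R = 1 / (1 − e^(−kτ)) = 1 / (1 − e^(−0.02265×11.0)) = 1 / (1 − 0.7794) = 4.534
Loading dose = maintenance dose × R = 611 × 4.534 ≈ 2770 mg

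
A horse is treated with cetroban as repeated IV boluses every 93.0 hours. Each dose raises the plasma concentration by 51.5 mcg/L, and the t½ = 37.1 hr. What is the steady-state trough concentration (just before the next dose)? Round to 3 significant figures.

k = ln 2 / 37.1 = 0.01868 hr⁻¹
Fraction remaining after one interval: e^(−kτ) = e^(−0.01868 × 93.0) = 0.1760
R = 1 / (1 − 0.1760) = 1.214
Css,max = 51.5 × 1.214 = 62.50 mcg/L
Css,min = Css,max × e^(−kτ) = 62.50 × 0.1760 ≈ 11.0 mcg/L

11.0 mcg/L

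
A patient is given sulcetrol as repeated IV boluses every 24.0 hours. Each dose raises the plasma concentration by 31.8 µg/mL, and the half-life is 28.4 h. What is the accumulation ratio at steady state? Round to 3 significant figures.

2.26

k = ln 2 / 28.4 = 0.02441 h⁻¹
Fraction remaining after one interval: e^(−kτ) = e^(−0.02441 × 24.0) = 0.5567
R = 1 / (1 − 0.5567) = 1 / 0.4433 ≈ 2.26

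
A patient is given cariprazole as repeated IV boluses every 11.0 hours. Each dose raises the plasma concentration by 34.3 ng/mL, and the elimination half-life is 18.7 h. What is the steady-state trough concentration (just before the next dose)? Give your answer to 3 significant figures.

k = ln 2 / 18.7 = 0.03707 h⁻¹
Fraction remaining after one interval: e^(−kτ) = e^(−0.03707 × 11.0) = 0.6652
R = 1 / (1 − 0.6652) = 2.986
Css,max = 34.3 × 2.986 = 102.4 ng/mL
Css,min = Css,max × e^(−kτ) = 102.4 × 0.6652 ≈ 68.1 ng/mL

68.1 ng/mL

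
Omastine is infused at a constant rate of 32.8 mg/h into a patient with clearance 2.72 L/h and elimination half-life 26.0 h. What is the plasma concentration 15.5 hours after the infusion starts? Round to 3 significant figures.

Css = rate / CL = 32.8 / 2.72 = 12.06 mg/L
k = ln 2 / 26.0 = 0.02666 h⁻¹
C(t) = Css (1 − e^(−kt)) = 12.06 × (1 − e^(−0.4132)) = 12.06 × 0.3385 ≈ 4.08 mg/L

4.08 mg/L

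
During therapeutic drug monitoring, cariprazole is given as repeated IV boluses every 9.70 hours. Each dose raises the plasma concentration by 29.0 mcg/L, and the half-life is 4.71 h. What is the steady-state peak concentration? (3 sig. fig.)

38.2 mcg/L

k = ln 2 / 4.71 = 0.1472 h⁻¹
Fraction remaining after one interval: e^(−kτ) = e^(−0.1472 × 9.70) = 0.2399
R = 1 / (1 − 0.2399) = 1.316
Css,max = 29.0 × 1.316 ≈ 38.2 mcg/L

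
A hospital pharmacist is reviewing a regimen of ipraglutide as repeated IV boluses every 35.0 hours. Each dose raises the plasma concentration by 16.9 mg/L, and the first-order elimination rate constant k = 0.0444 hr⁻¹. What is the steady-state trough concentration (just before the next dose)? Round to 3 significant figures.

4.53 mg/L

Fraction remaining after one interval: e^(−kτ) = e^(−0.04440 × 35.0) = 0.2114
R = 1 / (1 − 0.2114) = 1.268
Css,max = 16.9 × 1.268 = 21.43 mg/L
Css,min = Css,max × e^(−kτ) = 21.43 × 0.2114 ≈ 4.53 mg/L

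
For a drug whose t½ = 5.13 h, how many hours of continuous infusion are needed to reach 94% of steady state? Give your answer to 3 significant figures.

k = ln 2 / 5.13 = 0.1351 h⁻¹
f = 1 − e^(−kt)  ⇒  t = −ln(1 − f) / k
t = −ln(1 − 0.94) / 0.1351 = 2.813 / 0.1351 ≈ 20.8 hours

20.8 hours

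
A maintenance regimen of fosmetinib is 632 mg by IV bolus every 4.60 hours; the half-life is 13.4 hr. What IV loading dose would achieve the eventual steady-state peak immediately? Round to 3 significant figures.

k = ln 2 / 13.4 = 0.05173 hr⁻¹
Accumulation ratio R = 1 / (1 − e^(−kτ)) = 1 / (1 − e^(−0.05173×4.60)) = 1 / (1 − 0.7882) = 4.722
Loading dose = maintenance dose × R = 632 × 4.722 ≈ 2980 mg

2980 mg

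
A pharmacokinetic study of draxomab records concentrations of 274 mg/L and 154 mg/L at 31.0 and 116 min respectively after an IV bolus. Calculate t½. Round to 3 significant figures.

k = ln(C₁/C₂) / (t₂ − t₁) = ln(274/154) / (116 − 31.0)
  = 0.5762 / 85.00 = 0.006779 min⁻¹
t½ = ln 2 / k = ln 2 / 0.006779 ≈ 102 minutes

102 minutes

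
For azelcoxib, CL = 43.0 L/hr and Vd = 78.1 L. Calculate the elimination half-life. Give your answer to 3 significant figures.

k = CL / V = 43.0 / 78.1 = 0.5506 hr⁻¹
t½ = ln 2 / k = ln 2 / 0.5506 ≈ 1.26 hours

1.26 hours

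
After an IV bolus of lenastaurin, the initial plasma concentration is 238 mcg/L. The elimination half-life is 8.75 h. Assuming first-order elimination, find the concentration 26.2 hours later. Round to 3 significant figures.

k = ln 2 / 8.75 = 0.07922 h⁻¹
26.2 h is 2.994 half-lives, so C = 238 × (1/2)^2.994 = 238 × 0.1255 ≈ 29.9 mcg/L

29.9 mcg/L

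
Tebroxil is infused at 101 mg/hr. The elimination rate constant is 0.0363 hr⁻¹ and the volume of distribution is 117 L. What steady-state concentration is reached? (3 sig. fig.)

23.8 mg/L

CL = k · V = 0.0363 × 117 = 4.247 L/hr
Css = rate / CL = 101 / 4.247 ≈ 23.8 mg/L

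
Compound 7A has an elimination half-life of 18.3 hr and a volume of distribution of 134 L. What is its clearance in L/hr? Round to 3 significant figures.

k = ln 2 / t½ = ln 2 / 18.3 = 0.03788 hr⁻¹
CL = k · V = 0.03788 × 134 ≈ 5.08 L/hr

5.08 L/hr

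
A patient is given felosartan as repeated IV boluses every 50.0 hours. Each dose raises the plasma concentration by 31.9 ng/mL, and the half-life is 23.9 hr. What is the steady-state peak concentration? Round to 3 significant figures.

41.7 ng/mL

k = ln 2 / 23.9 = 0.02900 hr⁻¹
Fraction remaining after one interval: e^(−kτ) = e^(−0.02900 × 50.0) = 0.2345
R = 1 / (1 − 0.2345) = 1.306
Css,max = 31.9 × 1.306 ≈ 41.7 ng/mL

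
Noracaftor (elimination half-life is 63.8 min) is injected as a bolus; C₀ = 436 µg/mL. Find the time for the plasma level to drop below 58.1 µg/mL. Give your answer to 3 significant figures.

186 minutes

k = ln 2 / 63.8 = 0.01086 min⁻¹
C(t) = C₀ e^(−kt)  ⇒  t = ln(C₀/C) / k
t = ln(436/58.1) / 0.01086 = 2.015 / 0.01086 ≈ 186 minutes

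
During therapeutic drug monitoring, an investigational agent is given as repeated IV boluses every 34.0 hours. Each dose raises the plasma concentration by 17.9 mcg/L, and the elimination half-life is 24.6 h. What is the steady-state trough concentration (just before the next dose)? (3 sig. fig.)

k = ln 2 / 24.6 = 0.02818 h⁻¹
Fraction remaining after one interval: e^(−kτ) = e^(−0.02818 × 34.0) = 0.3837
R = 1 / (1 − 0.3837) = 1.622
Css,max = 17.9 × 1.622 = 29.04 mcg/L
Css,min = Css,max × e^(−kτ) = 29.04 × 0.3837 ≈ 11.1 mcg/L

11.1 mcg/L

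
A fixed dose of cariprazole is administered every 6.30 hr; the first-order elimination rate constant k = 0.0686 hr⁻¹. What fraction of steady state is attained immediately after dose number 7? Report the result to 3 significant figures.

f_n = 1 − e^(−nkτ) = 1 − e^(−7 × 0.06860 × 6.30) = 1 − e^(−3.025) = 1 − 0.04855 ≈ 0.951

0.951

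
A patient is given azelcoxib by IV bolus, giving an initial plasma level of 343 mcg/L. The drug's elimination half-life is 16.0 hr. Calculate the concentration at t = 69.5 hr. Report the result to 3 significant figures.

k = ln 2 / 16.0 = 0.04332 hr⁻¹
C(t) = C₀ e^(−kt) = 343 × e^(−0.04332 × 69.5) = 343 × e^(−3.011) = 343 × 0.04925 ≈ 16.9 mcg/L

16.9 mcg/L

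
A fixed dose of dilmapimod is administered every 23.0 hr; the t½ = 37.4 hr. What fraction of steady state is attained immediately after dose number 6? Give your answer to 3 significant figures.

0.923

k = ln 2 / 37.4 = 0.01853 hr⁻¹
f_n = 1 − e^(−nkτ) = 1 − e^(−6 × 0.01853 × 23.0) = 1 − e^(−2.558) = 1 − 0.07749 ≈ 0.923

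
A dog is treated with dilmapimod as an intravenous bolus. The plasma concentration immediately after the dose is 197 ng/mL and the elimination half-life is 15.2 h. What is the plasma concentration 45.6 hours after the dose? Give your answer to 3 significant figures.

k = ln 2 / 15.2 = 0.04560 h⁻¹
C(t) = C₀ e^(−kt) = 197 × e^(−0.04560 × 45.6) = 197 × e^(−2.079) = 197 × 0.1250 ≈ 24.6 ng/mL

24.6 ng/mL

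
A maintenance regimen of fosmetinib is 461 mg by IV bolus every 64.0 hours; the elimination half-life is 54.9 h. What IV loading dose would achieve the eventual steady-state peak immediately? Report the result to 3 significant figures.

k = ln 2 / 54.9 = 0.01263 h⁻¹
Accumulation ratio R = 1 / (1 − e^(−kτ)) = 1 / (1 − e^(−0.01263×64.0)) = 1 / (1 − 0.4457) = 1.804
Loading dose = maintenance dose × R = 461 × 1.804 ≈ 832 mg

832 mg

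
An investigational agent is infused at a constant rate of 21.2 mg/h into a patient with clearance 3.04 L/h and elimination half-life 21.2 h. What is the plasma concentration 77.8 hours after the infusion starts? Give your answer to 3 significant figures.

6.43 µg/mL

Css = rate / CL = 21.2 / 3.04 = 6.974 µg/mL
k = ln 2 / 21.2 = 0.03270 h⁻¹
C(t) = Css (1 − e^(−kt)) = 6.974 × (1 − e^(−2.544)) = 6.974 × 0.9214 ≈ 6.43 µg/mL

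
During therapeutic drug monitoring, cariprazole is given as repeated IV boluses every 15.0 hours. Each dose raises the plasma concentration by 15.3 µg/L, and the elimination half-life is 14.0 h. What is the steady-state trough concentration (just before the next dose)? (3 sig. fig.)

k = ln 2 / 14.0 = 0.04951 h⁻¹
Fraction remaining after one interval: e^(−kτ) = e^(−0.04951 × 15.0) = 0.4758
R = 1 / (1 − 0.4758) = 1.908
Css,max = 15.3 × 1.908 = 29.19 µg/L
Css,min = Css,max × e^(−kτ) = 29.19 × 0.4758 ≈ 13.9 µg/L

13.9 µg/L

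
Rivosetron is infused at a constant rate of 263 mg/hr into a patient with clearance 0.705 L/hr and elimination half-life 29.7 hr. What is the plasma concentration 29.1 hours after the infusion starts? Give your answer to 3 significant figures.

184 µg/mL

Css = rate / CL = 263 / 0.705 = 373.0 µg/mL
k = ln 2 / 29.7 = 0.02334 hr⁻¹
C(t) = Css (1 − e^(−kt)) = 373.0 × (1 − e^(−0.6791)) = 373.0 × 0.4929 ≈ 184 µg/mL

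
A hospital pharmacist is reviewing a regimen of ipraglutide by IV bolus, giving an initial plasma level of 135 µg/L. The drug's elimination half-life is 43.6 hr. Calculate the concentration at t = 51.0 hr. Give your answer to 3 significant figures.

60.0 µg/L

k = ln 2 / 43.6 = 0.01590 hr⁻¹
C(t) = C₀ e^(−kt) = 135 × e^(−0.01590 × 51.0) = 135 × e^(−0.8108) = 135 × 0.4445 ≈ 60.0 µg/L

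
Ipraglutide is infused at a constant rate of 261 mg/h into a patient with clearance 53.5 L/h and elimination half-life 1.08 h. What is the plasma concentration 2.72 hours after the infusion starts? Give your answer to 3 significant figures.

Css = rate / CL = 261 / 53.5 = 4.879 µg/mL
k = ln 2 / 1.08 = 0.6418 h⁻¹
C(t) = Css (1 − e^(−kt)) = 4.879 × (1 − e^(−1.746)) = 4.879 × 0.8255 ≈ 4.03 µg/mL

4.03 µg/mL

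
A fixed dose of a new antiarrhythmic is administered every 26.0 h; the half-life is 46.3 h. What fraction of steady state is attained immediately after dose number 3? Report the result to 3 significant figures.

k = ln 2 / 46.3 = 0.01497 h⁻¹
f_n = 1 − e^(−nkτ) = 1 − e^(−3 × 0.01497 × 26.0) = 1 − e^(−1.168) = 1 − 0.3111 ≈ 0.689

0.689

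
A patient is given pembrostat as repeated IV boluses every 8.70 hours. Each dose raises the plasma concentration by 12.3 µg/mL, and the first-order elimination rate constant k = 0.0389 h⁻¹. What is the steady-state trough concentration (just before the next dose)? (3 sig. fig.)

Fraction remaining after one interval: e^(−kτ) = e^(−0.03890 × 8.70) = 0.7129
R = 1 / (1 − 0.7129) = 3.483
Css,max = 12.3 × 3.483 = 42.84 µg/mL
Css,min = Css,max × e^(−kτ) = 42.84 × 0.7129 ≈ 30.5 µg/mL

30.5 µg/mL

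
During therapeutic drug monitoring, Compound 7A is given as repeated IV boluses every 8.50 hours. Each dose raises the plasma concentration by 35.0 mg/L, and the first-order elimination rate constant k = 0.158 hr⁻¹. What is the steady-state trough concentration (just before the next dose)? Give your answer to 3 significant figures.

Fraction remaining after one interval: e^(−kτ) = e^(−0.1580 × 8.50) = 0.2611
R = 1 / (1 − 0.2611) = 1.353
Css,max = 35.0 × 1.353 = 47.37 mg/L
Css,min = Css,max × e^(−kτ) = 47.37 × 0.2611 ≈ 12.4 mg/L

12.4 mg/L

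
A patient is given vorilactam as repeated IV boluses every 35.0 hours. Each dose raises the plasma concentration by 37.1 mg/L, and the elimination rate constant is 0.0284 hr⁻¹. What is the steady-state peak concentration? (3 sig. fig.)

Fraction remaining after one interval: e^(−kτ) = e^(−0.02840 × 35.0) = 0.3701
R = 1 / (1 − 0.3701) = 1.588
Css,max = 37.1 × 1.588 ≈ 58.9 mg/L

58.9 mg/L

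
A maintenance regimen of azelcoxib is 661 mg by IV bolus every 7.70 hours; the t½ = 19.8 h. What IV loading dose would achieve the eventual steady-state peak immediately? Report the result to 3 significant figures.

2800 mg

k = ln 2 / 19.8 = 0.03501 h⁻¹
Accumulation ratio R = 1 / (1 − e^(−kτ)) = 1 / (1 − e^(−0.03501×7.70)) = 1 / (1 − 0.7637) = 4.232
Loading dose = maintenance dose × R = 661 × 4.232 ≈ 2800 mg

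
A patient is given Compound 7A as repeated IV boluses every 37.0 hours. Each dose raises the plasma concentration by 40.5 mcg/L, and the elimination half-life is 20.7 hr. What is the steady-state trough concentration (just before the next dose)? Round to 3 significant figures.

16.5 mcg/L

k = ln 2 / 20.7 = 0.03349 hr⁻¹
Fraction remaining after one interval: e^(−kτ) = e^(−0.03349 × 37.0) = 0.2897
R = 1 / (1 − 0.2897) = 1.408
Css,max = 40.5 × 1.408 = 57.02 mcg/L
Css,min = Css,max × e^(−kτ) = 57.02 × 0.2897 ≈ 16.5 mcg/L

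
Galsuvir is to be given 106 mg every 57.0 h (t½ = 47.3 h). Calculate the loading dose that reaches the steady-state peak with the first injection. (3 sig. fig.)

k = ln 2 / 47.3 = 0.01465 h⁻¹
Accumulation ratio R = 1 / (1 − e^(−kτ)) = 1 / (1 − e^(−0.01465×57.0)) = 1 / (1 − 0.4337) = 1.766
Loading dose = maintenance dose × R = 106 × 1.766 ≈ 187 mg

187 mg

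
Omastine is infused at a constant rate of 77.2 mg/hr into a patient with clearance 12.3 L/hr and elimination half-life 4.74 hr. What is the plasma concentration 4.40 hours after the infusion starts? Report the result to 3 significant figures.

Css = rate / CL = 77.2 / 12.3 = 6.276 mg/L
k = ln 2 / 4.74 = 0.1462 hr⁻¹
C(t) = Css (1 − e^(−kt)) = 6.276 × (1 − e^(−0.6434)) = 6.276 × 0.4745 ≈ 2.98 mg/L

2.98 mg/L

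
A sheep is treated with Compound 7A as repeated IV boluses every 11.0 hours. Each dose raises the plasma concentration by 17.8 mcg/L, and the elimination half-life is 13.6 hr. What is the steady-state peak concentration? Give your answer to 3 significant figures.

k = ln 2 / 13.6 = 0.05097 hr⁻¹
Fraction remaining after one interval: e^(−kτ) = e^(−0.05097 × 11.0) = 0.5708
R = 1 / (1 − 0.5708) = 2.330
Css,max = 17.8 × 2.330 ≈ 41.5 mcg/L

41.5 mcg/L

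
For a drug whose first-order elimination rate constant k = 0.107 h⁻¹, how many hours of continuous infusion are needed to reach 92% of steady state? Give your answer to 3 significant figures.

f = 1 − e^(−kt)  ⇒  t = −ln(1 − f) / k
t = −ln(1 − 0.92) / 0.1070 = 2.526 / 0.1070 ≈ 23.6 hours

23.6 hours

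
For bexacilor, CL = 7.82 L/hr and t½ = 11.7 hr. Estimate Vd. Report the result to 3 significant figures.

k = ln 2 / t½ = ln 2 / 11.7 = 0.05924 hr⁻¹
V = CL / k = 7.82 / 0.05924 ≈ 132 L

132 L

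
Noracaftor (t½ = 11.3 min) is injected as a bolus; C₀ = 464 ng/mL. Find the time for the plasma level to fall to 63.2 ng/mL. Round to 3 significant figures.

k = ln 2 / 11.3 = 0.06134 min⁻¹
C(t) = C₀ e^(−kt)  ⇒  t = ln(C₀/C) / k
t = ln(464/63.2) / 0.06134 = 1.994 / 0.06134 ≈ 32.5 minutes

32.5 minutes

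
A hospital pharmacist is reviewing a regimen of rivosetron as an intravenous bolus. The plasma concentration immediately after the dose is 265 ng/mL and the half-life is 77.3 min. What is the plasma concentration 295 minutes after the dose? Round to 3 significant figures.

18.8 ng/mL

k = ln 2 / 77.3 = 0.008967 min⁻¹
295 min is 3.816 half-lives, so C = 265 × (1/2)^3.816 = 265 × 0.07099 ≈ 18.8 ng/mL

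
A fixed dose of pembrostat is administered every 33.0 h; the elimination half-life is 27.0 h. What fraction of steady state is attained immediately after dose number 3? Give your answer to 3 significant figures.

0.921

k = ln 2 / 27.0 = 0.02567 h⁻¹
f_n = 1 − e^(−nkτ) = 1 − e^(−3 × 0.02567 × 33.0) = 1 − e^(−2.542) = 1 − 0.07875 ≈ 0.921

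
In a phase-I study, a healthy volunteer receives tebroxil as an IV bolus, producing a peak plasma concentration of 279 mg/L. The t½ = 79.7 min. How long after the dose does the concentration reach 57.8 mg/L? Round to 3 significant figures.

181 minutes

k = ln 2 / 79.7 = 0.008697 min⁻¹
C(t) = C₀ e^(−kt)  ⇒  t = ln(C₀/C) / k
t = ln(279/57.8) / 0.008697 = 1.574 / 0.008697 ≈ 181 minutes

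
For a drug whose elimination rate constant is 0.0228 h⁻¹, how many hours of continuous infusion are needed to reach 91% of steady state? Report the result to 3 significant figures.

106 hours

f = 1 − e^(−kt)  ⇒  t = −ln(1 − f) / k
t = −ln(1 − 0.91) / 0.02280 = 2.408 / 0.02280 ≈ 106 hours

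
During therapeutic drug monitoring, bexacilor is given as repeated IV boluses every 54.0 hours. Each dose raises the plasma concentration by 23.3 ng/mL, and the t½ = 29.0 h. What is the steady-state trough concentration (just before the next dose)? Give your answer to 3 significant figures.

k = ln 2 / 29.0 = 0.02390 h⁻¹
Fraction remaining after one interval: e^(−kτ) = e^(−0.02390 × 54.0) = 0.2751
R = 1 / (1 − 0.2751) = 1.379
Css,max = 23.3 × 1.379 = 32.14 ng/mL
Css,min = Css,max × e^(−kτ) = 32.14 × 0.2751 ≈ 8.84 ng/mL

8.84 ng/mL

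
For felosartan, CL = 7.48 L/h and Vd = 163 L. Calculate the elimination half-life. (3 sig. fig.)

k = CL / V = 7.48 / 163 = 0.04589 h⁻¹
t½ = ln 2 / k = ln 2 / 0.04589 ≈ 15.1 hours

15.1 hours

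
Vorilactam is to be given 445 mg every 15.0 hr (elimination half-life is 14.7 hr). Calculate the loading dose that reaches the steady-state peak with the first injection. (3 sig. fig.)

k = ln 2 / 14.7 = 0.04715 hr⁻¹
Accumulation ratio R = 1 / (1 − e^(−kτ)) = 1 / (1 − e^(−0.04715×15.0)) = 1 / (1 − 0.4930) = 1.972
Loading dose = maintenance dose × R = 445 × 1.972 ≈ 878 mg

878 mg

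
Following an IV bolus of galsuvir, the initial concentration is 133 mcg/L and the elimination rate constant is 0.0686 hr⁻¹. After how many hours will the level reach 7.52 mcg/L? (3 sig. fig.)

41.9 hours

C(t) = C₀ e^(−kt)  ⇒  t = ln(C₀/C) / k
t = ln(133/7.52) / 0.06860 = 2.873 / 0.06860 ≈ 41.9 hours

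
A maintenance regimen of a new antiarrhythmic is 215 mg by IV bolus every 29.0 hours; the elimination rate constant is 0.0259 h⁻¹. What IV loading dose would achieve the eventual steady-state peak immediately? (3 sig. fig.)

407 mg

Accumulation ratio R = 1 / (1 − e^(−kτ)) = 1 / (1 − e^(−0.02590×29.0)) = 1 / (1 − 0.4718) = 1.893
Loading dose = maintenance dose × R = 215 × 1.893 ≈ 407 mg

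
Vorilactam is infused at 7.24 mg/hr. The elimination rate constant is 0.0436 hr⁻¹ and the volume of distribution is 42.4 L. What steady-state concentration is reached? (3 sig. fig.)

3.92 mg/L

CL = k · V = 0.0436 × 42.4 = 1.849 L/hr
Css = rate / CL = 7.24 / 1.849 ≈ 3.92 mg/L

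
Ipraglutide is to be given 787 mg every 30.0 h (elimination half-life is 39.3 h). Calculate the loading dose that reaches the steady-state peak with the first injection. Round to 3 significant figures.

1920 mg

k = ln 2 / 39.3 = 0.01764 h⁻¹
Accumulation ratio R = 1 / (1 − e^(−kτ)) = 1 / (1 − e^(−0.01764×30.0)) = 1 / (1 − 0.5891) = 2.434
Loading dose = maintenance dose × R = 787 × 2.434 ≈ 1920 mg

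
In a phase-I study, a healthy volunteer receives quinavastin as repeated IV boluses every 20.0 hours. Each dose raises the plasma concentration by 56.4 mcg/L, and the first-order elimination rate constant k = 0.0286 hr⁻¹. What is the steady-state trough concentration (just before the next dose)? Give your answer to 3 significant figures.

Fraction remaining after one interval: e^(−kτ) = e^(−0.02860 × 20.0) = 0.5644
R = 1 / (1 − 0.5644) = 2.296
Css,max = 56.4 × 2.296 = 129.5 mcg/L
Css,min = Css,max × e^(−kτ) = 129.5 × 0.5644 ≈ 73.1 mcg/L

73.1 mcg/L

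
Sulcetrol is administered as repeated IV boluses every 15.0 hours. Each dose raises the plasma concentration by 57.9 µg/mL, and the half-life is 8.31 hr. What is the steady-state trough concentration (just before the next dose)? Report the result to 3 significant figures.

k = ln 2 / 8.31 = 0.08341 hr⁻¹
Fraction remaining after one interval: e^(−kτ) = e^(−0.08341 × 15.0) = 0.2862
R = 1 / (1 − 0.2862) = 1.401
Css,max = 57.9 × 1.401 = 81.11 µg/mL
Css,min = Css,max × e^(−kτ) = 81.11 × 0.2862 ≈ 23.2 µg/mL

23.2 µg/mL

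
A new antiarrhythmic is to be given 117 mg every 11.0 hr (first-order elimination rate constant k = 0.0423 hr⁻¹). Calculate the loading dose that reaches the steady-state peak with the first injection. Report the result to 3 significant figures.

314 mg

Accumulation ratio R = 1 / (1 − e^(−kτ)) = 1 / (1 − e^(−0.04230×11.0)) = 1 / (1 − 0.6279) = 2.688
Loading dose = maintenance dose × R = 117 × 2.688 ≈ 314 mg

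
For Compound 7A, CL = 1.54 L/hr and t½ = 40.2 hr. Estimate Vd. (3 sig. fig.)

k = ln 2 / t½ = ln 2 / 40.2 = 0.01724 hr⁻¹
V = CL / k = 1.54 / 0.01724 ≈ 89.3 L

89.3 L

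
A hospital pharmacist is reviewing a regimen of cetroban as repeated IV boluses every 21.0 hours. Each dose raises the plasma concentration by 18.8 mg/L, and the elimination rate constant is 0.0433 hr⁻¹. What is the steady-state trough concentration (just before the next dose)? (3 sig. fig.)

12.7 mg/L

Fraction remaining after one interval: e^(−kτ) = e^(−0.04330 × 21.0) = 0.4028
R = 1 / (1 − 0.4028) = 1.674
Css,max = 18.8 × 1.674 = 31.48 mg/L
Css,min = Css,max × e^(−kτ) = 31.48 × 0.4028 ≈ 12.7 mg/L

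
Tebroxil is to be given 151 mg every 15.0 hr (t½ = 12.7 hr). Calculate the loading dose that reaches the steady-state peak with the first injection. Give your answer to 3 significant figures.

270 mg

k = ln 2 / 12.7 = 0.05458 hr⁻¹
Accumulation ratio R = 1 / (1 − e^(−kτ)) = 1 / (1 − e^(−0.05458×15.0)) = 1 / (1 − 0.4410) = 1.789
Loading dose = maintenance dose × R = 151 × 1.789 ≈ 270 mg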